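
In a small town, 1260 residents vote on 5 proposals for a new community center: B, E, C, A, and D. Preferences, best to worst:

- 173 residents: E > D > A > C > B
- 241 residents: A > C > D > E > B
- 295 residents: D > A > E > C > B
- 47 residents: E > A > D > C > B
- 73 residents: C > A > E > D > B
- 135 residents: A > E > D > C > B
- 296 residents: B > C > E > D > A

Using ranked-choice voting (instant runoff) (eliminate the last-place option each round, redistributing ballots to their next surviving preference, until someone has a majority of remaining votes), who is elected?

D

Round 1: B 296, E 220, C 73, A 376, D 295. Eliminate C.
Round 2: B 296, E 220, A 449, D 295. Eliminate E.
Round 3: B 296, A 496, D 468. Eliminate B.
Round 4: A 496, D 764. D has a majority.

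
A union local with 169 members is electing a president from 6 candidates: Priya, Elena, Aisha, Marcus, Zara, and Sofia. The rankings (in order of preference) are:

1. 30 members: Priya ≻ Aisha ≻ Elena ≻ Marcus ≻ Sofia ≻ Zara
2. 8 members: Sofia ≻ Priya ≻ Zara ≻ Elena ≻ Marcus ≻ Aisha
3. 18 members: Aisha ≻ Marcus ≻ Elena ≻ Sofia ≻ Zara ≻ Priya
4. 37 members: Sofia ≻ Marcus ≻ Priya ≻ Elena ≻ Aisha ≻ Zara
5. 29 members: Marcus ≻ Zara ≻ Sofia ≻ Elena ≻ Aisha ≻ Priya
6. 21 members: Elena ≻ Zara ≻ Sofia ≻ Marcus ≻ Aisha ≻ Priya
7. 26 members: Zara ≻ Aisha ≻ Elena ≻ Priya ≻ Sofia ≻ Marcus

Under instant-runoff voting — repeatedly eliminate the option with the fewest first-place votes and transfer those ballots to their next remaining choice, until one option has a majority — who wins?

Round 1: Priya 30, Elena 21, Aisha 18, Marcus 29, Zara 26, Sofia 45. Eliminate Aisha.
Round 2: Priya 30, Elena 21, Marcus 47, Zara 26, Sofia 45. Eliminate Elena.
Round 3: Priya 30, Marcus 47, Zara 47, Sofia 45. Eliminate Priya.
Round 4: Marcus 77, Zara 47, Sofia 45. Eliminate Sofia.
Round 5: Marcus 114, Zara 55. Marcus has a majority.

Marcus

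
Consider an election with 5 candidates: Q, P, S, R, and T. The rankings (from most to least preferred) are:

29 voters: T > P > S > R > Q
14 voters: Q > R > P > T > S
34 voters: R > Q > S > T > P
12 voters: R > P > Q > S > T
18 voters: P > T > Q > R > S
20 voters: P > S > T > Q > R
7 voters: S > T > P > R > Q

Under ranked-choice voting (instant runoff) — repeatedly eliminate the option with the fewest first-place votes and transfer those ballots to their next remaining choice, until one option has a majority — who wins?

Round 1: Q 14, P 38, S 7, R 46, T 29. Eliminate S.
Round 2: Q 14, P 38, R 46, T 36. Eliminate Q.
Round 3: P 38, R 60, T 36. Eliminate T.
Round 4: P 74, R 60. P has a majority.

P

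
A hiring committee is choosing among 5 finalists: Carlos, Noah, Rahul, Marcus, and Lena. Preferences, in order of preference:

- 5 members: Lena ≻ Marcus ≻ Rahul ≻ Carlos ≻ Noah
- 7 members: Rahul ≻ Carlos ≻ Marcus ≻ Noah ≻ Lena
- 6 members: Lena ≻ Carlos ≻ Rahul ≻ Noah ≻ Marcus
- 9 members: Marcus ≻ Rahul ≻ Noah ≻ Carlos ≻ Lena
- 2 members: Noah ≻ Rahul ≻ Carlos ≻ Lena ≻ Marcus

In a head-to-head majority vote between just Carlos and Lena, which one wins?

Voters preferring Carlos to Lena: 18; preferring Lena to Carlos: 11.
Carlos wins the head-to-head.

Carlos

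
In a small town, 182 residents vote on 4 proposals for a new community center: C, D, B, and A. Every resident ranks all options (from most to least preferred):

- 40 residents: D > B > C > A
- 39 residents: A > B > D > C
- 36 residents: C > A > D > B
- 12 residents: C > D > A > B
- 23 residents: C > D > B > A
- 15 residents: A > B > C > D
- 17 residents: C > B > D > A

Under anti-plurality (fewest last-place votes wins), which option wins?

D

Last-place votes: C 39, D 15, B 48, A 80.
D is ranked last by the fewest voters, so D wins.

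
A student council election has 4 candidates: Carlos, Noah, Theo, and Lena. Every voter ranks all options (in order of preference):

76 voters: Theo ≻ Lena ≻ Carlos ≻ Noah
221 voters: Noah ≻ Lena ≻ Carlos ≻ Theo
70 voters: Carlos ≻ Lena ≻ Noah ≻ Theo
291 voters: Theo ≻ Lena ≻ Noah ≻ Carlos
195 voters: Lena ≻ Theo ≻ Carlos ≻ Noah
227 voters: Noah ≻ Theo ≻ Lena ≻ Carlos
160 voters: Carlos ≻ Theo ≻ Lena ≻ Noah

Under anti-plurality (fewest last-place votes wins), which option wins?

Last-place votes: Carlos 518, Noah 431, Theo 291, Lena 0.
Lena is ranked last by the fewest voters, so Lena wins.

Lena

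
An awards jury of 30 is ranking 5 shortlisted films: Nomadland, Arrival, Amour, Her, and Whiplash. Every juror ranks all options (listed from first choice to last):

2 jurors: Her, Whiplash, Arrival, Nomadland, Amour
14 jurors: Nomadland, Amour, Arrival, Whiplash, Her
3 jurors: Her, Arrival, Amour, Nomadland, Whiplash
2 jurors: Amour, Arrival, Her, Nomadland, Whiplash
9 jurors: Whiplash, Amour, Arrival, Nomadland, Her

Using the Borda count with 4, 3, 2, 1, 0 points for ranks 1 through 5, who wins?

Amour

Nomadland: 2·1 + 14·4 + 3·1 + 2·1 + 9·1 = 72
Arrival: 2·2 + 14·2 + 3·3 + 2·3 + 9·2 = 65
Amour: 2·0 + 14·3 + 3·2 + 2·4 + 9·3 = 83
Her: 2·4 + 14·0 + 3·4 + 2·2 + 9·0 = 24
Whiplash: 2·3 + 14·1 + 3·0 + 2·0 + 9·4 = 56
Amour has the highest Borda score (83).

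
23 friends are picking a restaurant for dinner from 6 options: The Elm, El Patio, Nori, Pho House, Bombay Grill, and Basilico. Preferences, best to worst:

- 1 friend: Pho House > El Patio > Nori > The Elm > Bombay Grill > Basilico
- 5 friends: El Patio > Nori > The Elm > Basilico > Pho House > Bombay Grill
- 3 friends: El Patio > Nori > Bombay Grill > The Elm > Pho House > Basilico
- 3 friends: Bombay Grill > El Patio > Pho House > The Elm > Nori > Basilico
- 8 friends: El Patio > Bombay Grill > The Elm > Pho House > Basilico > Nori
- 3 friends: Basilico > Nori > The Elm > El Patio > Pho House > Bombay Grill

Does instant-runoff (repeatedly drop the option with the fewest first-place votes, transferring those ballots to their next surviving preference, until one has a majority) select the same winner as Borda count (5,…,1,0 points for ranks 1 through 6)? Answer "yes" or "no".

Instant-runoff — R1 The Elm 0, El Patio 16, Nori 0, Pho House 1, Bombay Grill 3, Basilico 3 (El Patio winner). Winner: El Patio.
Borda — scores: The Elm 62, El Patio 102, Nori 50, Pho House 41, Bombay Grill 57, Basilico 33. Winner: El Patio.
The two methods agree.

yes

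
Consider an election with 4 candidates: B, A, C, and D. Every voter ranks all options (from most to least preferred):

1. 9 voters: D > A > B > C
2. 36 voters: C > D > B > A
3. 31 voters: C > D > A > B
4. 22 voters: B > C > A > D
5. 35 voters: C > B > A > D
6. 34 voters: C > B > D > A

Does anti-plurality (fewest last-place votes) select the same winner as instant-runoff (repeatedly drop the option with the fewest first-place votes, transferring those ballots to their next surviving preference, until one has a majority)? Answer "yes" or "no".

yes

Anti-plurality — last-place votes: B 31, A 70, C 9, D 57. Winner: C.
Instant-runoff — R1 B 22, A 0, C 136, D 9 (C winner). Winner: C.
The two methods agree.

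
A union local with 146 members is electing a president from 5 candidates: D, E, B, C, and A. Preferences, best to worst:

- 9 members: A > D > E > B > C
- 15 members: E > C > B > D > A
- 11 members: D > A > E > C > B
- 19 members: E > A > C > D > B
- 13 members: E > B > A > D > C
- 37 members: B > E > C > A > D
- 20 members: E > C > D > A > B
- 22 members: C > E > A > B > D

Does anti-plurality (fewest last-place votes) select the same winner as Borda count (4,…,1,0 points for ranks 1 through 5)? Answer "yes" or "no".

yes

Anti-plurality — last-place votes: D 59, E 0, B 50, C 22, A 15. Winner: E.
Borda — scores: D 158, E 485, B 248, C 316, A 253. Winner: E.
The two methods agree.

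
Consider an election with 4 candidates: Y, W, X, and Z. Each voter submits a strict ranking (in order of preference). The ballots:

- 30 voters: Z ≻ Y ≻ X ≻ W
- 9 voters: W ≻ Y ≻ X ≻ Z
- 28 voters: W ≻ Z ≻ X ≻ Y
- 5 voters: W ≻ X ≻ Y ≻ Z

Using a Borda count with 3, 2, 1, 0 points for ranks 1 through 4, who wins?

Y: 30·2 + 9·2 + 28·0 + 5·1 = 83
W: 30·0 + 9·3 + 28·3 + 5·3 = 126
X: 30·1 + 9·1 + 28·1 + 5·2 = 77
Z: 30·3 + 9·0 + 28·2 + 5·0 = 146
Z has the highest Borda score (146).

Z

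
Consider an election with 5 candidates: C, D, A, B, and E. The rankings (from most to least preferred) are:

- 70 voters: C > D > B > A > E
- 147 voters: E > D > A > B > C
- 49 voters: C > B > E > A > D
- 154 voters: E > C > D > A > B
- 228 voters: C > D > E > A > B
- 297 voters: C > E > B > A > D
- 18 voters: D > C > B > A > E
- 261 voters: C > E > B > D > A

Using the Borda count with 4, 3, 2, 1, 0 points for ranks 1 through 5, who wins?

C

C: 70·4 + 147·0 + 49·4 + 154·3 + 228·4 + 297·4 + 18·3 + 261·4 = 4136
D: 70·3 + 147·3 + 49·0 + 154·2 + 228·3 + 297·0 + 18·4 + 261·1 = 1976
A: 70·1 + 147·2 + 49·1 + 154·1 + 228·1 + 297·1 + 18·1 + 261·0 = 1110
B: 70·2 + 147·1 + 49·3 + 154·0 + 228·0 + 297·2 + 18·2 + 261·2 = 1586
E: 70·0 + 147·4 + 49·2 + 154·4 + 228·2 + 297·3 + 18·0 + 261·3 = 3432
C has the highest Borda score (4136).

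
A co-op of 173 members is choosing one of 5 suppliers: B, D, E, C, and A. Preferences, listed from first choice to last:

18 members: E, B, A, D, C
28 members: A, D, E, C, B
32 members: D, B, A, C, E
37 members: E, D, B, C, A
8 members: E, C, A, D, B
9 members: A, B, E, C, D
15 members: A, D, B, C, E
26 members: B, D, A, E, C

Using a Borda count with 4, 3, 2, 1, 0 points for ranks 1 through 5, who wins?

D

B: 18·3 + 28·0 + 32·3 + 37·2 + 8·0 + 9·3 + 15·2 + 26·4 = 385
D: 18·1 + 28·3 + 32·4 + 37·3 + 8·1 + 9·0 + 15·3 + 26·3 = 472
E: 18·4 + 28·2 + 32·0 + 37·4 + 8·4 + 9·2 + 15·0 + 26·1 = 352
C: 18·0 + 28·1 + 32·1 + 37·1 + 8·3 + 9·1 + 15·1 + 26·0 = 145
A: 18·2 + 28·4 + 32·2 + 37·0 + 8·2 + 9·4 + 15·4 + 26·2 = 376
D has the highest Borda score (472).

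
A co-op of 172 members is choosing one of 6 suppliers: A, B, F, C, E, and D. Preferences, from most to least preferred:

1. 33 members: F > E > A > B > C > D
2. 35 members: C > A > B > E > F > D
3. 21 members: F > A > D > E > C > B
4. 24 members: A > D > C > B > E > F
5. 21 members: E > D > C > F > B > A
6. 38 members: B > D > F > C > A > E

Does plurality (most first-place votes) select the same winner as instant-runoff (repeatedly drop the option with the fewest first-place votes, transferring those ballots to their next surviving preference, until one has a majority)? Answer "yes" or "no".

Plurality — first-place votes: A 24, B 38, F 54, C 35, E 21, D 0. Winner: F.
Instant-runoff — R1 A 24, B 38, F 54, C 35, E 21, D 0 (D out); R2 A 24, B 38, F 54, C 35, E 21 (E out); R3 A 24, B 38, F 54, C 56 (A out); R4 B 38, F 54, C 80 (B out); R5 F 92, C 80 (F winner). Winner: F.
The two methods agree.

yes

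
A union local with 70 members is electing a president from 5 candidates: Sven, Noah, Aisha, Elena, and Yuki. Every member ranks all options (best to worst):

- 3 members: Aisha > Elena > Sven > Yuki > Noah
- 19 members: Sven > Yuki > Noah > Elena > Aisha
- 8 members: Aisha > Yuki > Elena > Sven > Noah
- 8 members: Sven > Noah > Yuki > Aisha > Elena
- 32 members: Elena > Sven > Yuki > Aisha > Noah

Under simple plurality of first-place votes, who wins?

Elena

First-place votes: Sven 27, Noah 0, Aisha 11, Elena 32, Yuki 0.
Elena has the most first-place votes.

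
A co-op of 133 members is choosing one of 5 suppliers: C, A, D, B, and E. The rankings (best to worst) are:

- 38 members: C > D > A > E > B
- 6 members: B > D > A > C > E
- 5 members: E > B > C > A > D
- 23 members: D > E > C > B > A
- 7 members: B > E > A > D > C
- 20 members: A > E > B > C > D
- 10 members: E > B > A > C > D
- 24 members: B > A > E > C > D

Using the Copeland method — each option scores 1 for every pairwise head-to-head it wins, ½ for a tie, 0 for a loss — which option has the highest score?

C: beats D; loses to A, B, and E → score 1.
A: beats C and E; loses to D and B → score 2.
D: beats A and E; loses to C and B → score 2.
B: beats C, A, and D; loses to E → score 3.
E: beats C and B; loses to A and D → score 2.
B has the best pairwise record.

B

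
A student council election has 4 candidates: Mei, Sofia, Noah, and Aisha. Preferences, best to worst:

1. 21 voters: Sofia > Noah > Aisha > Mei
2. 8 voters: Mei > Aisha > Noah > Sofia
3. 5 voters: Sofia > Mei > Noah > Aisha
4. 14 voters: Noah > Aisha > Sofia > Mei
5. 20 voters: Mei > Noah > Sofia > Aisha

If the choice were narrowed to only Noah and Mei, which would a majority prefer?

Noah

Voters preferring Noah to Mei: 35; preferring Mei to Noah: 33.
Noah wins the head-to-head.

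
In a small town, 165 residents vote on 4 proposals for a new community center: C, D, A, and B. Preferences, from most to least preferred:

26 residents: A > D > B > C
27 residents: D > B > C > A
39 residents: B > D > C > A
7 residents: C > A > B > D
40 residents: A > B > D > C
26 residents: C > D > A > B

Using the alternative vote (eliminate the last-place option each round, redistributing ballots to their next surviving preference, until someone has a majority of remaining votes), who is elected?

Round 1: C 33, D 27, A 66, B 39. Eliminate D.
Round 2: C 33, A 66, B 66. Eliminate C.
Round 3: A 99, B 66. A has a majority.

A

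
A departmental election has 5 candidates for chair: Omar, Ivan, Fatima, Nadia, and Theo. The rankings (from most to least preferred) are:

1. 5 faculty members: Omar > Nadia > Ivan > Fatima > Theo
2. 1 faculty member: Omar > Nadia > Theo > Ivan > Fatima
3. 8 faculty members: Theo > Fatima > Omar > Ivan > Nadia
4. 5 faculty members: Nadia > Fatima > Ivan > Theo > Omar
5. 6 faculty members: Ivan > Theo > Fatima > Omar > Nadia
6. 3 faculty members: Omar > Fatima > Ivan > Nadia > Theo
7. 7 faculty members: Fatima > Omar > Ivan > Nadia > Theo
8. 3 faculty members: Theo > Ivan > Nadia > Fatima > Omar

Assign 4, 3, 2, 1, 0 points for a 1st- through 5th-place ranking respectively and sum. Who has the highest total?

Fatima

Omar: 5·4 + 1·4 + 8·2 + 5·0 + 6·1 + 3·4 + 7·3 + 3·0 = 79
Ivan: 5·2 + 1·1 + 8·1 + 5·2 + 6·4 + 3·2 + 7·2 + 3·3 = 82
Fatima: 5·1 + 1·0 + 8·3 + 5·3 + 6·2 + 3·3 + 7·4 + 3·1 = 96
Nadia: 5·3 + 1·3 + 8·0 + 5·4 + 6·0 + 3·1 + 7·1 + 3·2 = 54
Theo: 5·0 + 1·2 + 8·4 + 5·1 + 6·3 + 3·0 + 7·0 + 3·4 = 69
Fatima has the highest Borda score (96).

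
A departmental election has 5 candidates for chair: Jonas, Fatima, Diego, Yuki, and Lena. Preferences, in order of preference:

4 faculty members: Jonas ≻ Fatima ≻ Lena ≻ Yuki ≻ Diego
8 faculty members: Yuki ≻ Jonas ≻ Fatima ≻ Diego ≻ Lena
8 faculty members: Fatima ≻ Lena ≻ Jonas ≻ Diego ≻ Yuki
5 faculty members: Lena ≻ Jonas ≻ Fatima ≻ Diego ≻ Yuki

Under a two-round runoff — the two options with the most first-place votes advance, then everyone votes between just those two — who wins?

Fatima

Round 1 first-place votes: Jonas 4, Fatima 8, Diego 0, Yuki 8, Lena 5.
Fatima and Yuki advance.
Runoff: Fatima is preferred to Yuki by 17 voters; Yuki by 8.
Fatima wins the runoff.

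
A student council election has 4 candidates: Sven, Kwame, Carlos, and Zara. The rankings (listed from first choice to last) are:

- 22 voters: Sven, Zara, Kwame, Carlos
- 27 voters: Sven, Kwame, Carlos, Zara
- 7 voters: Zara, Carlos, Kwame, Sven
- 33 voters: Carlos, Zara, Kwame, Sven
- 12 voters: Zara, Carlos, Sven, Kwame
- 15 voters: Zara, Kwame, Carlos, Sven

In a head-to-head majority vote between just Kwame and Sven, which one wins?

Voters preferring Kwame to Sven: 55; preferring Sven to Kwame: 61.
Sven wins the head-to-head.

Sven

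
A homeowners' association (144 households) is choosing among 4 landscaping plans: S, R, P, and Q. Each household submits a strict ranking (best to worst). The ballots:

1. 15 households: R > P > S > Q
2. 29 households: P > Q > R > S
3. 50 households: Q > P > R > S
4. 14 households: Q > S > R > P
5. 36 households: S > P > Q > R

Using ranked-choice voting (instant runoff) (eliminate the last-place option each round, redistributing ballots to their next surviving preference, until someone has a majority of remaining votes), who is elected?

P

Round 1: S 36, R 15, P 29, Q 64. Eliminate R.
Round 2: S 36, P 44, Q 64. Eliminate S.
Round 3: P 80, Q 64. P has a majority.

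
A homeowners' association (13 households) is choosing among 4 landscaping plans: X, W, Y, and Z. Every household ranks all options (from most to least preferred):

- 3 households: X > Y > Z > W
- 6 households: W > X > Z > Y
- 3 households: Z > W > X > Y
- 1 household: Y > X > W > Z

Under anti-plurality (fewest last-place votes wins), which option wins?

Last-place votes: X 0, W 3, Y 9, Z 1.
X is ranked last by the fewest voters, so X wins.

X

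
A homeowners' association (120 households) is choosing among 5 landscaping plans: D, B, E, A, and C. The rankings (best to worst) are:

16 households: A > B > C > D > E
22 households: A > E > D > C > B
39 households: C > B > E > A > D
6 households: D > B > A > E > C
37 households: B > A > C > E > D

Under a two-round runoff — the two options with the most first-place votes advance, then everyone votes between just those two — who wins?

Round 1 first-place votes: D 6, B 37, E 0, A 38, C 39.
C and A advance.
Runoff: C is preferred to A by 39 voters; A by 81.
A wins the runoff.

A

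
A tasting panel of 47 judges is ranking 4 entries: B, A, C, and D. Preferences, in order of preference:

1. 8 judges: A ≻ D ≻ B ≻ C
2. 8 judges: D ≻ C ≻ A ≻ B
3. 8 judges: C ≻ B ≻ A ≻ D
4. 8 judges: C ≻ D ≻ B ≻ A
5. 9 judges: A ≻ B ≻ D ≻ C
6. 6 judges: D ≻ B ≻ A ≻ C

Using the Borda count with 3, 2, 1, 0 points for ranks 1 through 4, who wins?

D

B: 8·1 + 8·0 + 8·2 + 8·1 + 9·2 + 6·2 = 62
A: 8·3 + 8·1 + 8·1 + 8·0 + 9·3 + 6·1 = 73
C: 8·0 + 8·2 + 8·3 + 8·3 + 9·0 + 6·0 = 64
D: 8·2 + 8·3 + 8·0 + 8·2 + 9·1 + 6·3 = 83
D has the highest Borda score (83).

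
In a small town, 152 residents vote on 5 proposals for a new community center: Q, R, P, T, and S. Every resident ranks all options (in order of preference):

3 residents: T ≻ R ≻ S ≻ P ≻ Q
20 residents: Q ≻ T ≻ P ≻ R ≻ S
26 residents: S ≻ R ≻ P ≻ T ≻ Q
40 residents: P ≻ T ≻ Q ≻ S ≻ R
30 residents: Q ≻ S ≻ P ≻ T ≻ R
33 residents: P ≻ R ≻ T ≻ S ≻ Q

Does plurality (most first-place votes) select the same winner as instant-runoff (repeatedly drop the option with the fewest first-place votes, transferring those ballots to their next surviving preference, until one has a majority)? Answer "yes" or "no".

Plurality — first-place votes: Q 50, R 0, P 73, T 3, S 26. Winner: P.
Instant-runoff — R1 Q 50, R 0, P 73, T 3, S 26 (R out); R2 Q 50, P 73, T 3, S 26 (T out); R3 Q 50, P 73, S 29 (S out); R4 Q 50, P 102 (P winner). Winner: P.
The two methods agree.

yes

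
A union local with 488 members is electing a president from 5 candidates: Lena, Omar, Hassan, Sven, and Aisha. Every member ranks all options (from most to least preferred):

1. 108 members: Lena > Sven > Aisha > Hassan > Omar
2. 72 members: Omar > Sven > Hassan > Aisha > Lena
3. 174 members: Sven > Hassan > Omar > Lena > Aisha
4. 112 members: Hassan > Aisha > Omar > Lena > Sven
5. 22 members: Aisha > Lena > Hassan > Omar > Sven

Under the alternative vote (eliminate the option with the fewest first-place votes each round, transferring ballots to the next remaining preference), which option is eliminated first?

Aisha

Round 1: Lena 108, Omar 72, Hassan 112, Sven 174, Aisha 22. Eliminate Aisha.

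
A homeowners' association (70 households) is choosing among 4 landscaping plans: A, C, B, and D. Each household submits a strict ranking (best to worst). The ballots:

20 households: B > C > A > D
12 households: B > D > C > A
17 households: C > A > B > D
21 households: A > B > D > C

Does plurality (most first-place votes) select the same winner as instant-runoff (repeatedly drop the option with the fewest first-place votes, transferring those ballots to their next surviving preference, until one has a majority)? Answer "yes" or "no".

Plurality — first-place votes: A 21, C 17, B 32, D 0. Winner: B.
Instant-runoff — R1 A 21, C 17, B 32, D 0 (D out); R2 A 21, C 17, B 32 (C out); R3 A 38, B 32 (A winner). Winner: A.
The two methods disagree.

no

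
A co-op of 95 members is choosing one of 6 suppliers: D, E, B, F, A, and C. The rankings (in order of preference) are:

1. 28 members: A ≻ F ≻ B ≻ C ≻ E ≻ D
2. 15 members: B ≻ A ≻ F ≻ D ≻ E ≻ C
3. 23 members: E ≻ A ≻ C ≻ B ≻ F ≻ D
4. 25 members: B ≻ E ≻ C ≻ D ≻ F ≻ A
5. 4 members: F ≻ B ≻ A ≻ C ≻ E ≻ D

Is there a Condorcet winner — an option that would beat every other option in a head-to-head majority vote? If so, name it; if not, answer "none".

Checking pairwise contests:
E beats D 80–15.
B beats E 72–23.
A beats B 51–44.
E beats F 48–47.
E beats A 48–47.
E beats C 63–32.
Every option loses at least one head-to-head, so there is no Condorcet winner.

none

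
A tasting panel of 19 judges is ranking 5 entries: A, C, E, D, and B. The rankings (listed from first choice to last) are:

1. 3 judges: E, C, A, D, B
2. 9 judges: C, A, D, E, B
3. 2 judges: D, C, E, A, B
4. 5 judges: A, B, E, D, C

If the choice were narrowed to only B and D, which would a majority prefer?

D

Voters preferring B to D: 5; preferring D to B: 14.
D wins the head-to-head.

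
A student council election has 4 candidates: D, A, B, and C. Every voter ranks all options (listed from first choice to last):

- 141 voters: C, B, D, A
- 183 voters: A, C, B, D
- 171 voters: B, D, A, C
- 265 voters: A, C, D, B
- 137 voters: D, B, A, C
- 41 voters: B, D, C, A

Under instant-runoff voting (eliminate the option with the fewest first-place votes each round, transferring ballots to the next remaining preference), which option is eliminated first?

D

Round 1: D 137, A 448, B 212, C 141. Eliminate D.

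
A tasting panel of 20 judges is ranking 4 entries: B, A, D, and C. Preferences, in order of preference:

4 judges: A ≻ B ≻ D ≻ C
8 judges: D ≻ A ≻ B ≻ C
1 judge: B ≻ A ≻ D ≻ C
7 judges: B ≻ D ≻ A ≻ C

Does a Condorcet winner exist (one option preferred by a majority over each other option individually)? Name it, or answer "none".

Checking pairwise contests:
A beats B 12–8.
D beats A 15–5.
B beats D 12–8.
B beats C 20–0.
Every option loses at least one head-to-head, so there is no Condorcet winner.

none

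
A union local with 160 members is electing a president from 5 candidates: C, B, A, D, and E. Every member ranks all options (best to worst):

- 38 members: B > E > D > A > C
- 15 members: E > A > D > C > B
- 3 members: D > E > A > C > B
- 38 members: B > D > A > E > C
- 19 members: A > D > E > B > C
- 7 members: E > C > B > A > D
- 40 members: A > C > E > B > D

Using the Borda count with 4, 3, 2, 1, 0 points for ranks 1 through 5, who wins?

C: 38·0 + 15·1 + 3·1 + 38·0 + 19·0 + 7·3 + 40·3 = 159
B: 38·4 + 15·0 + 3·0 + 38·4 + 19·1 + 7·2 + 40·1 = 377
A: 38·1 + 15·3 + 3·2 + 38·2 + 19·4 + 7·1 + 40·4 = 408
D: 38·2 + 15·2 + 3·4 + 38·3 + 19·3 + 7·0 + 40·0 = 289
E: 38·3 + 15·4 + 3·3 + 38·1 + 19·2 + 7·4 + 40·2 = 367
A has the highest Borda score (408).

A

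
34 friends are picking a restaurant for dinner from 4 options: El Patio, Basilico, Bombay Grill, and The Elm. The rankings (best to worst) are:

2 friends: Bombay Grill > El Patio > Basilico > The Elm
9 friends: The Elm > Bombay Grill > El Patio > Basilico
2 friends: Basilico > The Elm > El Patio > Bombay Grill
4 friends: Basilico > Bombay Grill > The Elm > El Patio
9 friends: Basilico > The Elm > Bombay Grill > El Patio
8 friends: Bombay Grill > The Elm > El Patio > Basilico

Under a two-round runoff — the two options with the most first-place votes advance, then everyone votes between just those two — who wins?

Bombay Grill

Round 1 first-place votes: El Patio 0, Basilico 15, Bombay Grill 10, The Elm 9.
Basilico and Bombay Grill advance.
Runoff: Basilico is preferred to Bombay Grill by 15 voters; Bombay Grill by 19.
Bombay Grill wins the runoff.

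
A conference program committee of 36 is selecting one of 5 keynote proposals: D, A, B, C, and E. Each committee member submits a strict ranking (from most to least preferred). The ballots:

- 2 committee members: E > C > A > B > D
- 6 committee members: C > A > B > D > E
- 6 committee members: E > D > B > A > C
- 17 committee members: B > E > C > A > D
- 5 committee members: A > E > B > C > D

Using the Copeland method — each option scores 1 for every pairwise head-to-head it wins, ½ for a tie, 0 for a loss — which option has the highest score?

B

D: loses to A, B, C, and E → score 0.
A: beats D; loses to B, C, and E → score 1.
B: beats D, A, C, and E → score 4.
C: beats D and A; loses to B and E → score 2.
E: beats D, A, and C; loses to B → score 3.
B has the best pairwise record.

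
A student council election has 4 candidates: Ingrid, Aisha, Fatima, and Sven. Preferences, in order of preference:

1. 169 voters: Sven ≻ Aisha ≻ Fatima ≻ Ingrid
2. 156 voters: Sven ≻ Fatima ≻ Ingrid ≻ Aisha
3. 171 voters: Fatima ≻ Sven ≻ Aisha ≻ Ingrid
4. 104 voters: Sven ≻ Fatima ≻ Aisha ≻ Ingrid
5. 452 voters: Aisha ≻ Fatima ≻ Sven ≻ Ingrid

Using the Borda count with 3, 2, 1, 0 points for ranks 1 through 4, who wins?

Fatima

Ingrid: 169·0 + 156·1 + 171·0 + 104·0 + 452·0 = 156
Aisha: 169·2 + 156·0 + 171·1 + 104·1 + 452·3 = 1969
Fatima: 169·1 + 156·2 + 171·3 + 104·2 + 452·2 = 2106
Sven: 169·3 + 156·3 + 171·2 + 104·3 + 452·1 = 2081
Fatima has the highest Borda score (2106).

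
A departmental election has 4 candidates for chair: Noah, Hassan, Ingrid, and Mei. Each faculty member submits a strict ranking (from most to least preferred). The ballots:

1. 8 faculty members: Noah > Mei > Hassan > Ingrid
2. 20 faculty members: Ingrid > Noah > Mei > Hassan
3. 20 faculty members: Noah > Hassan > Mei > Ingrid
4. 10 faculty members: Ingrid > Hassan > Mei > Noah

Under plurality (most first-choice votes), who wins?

First-place votes: Noah 28, Hassan 0, Ingrid 30, Mei 0.
Ingrid has the most first-place votes.

Ingrid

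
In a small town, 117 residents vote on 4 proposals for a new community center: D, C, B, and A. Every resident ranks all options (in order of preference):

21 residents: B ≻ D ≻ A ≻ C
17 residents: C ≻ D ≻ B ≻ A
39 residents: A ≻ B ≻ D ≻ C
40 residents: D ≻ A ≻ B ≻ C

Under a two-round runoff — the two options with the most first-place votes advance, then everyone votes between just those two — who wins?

Round 1 first-place votes: D 40, C 17, B 21, A 39.
D and A advance.
Runoff: D is preferred to A by 78 voters; A by 39.
D wins the runoff.

D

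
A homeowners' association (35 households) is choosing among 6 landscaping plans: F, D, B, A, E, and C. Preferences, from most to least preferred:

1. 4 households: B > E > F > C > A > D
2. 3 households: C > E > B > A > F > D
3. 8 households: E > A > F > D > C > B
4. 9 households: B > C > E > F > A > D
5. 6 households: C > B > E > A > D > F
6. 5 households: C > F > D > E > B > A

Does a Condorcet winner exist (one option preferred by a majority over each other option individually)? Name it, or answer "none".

C

C vs F: 23–12 for C.
C vs D: 27–8 for C.
C vs B: 22–13 for C.
C vs A: 27–8 for C.
C vs E: 23–12 for C.
C beats every other option head-to-head.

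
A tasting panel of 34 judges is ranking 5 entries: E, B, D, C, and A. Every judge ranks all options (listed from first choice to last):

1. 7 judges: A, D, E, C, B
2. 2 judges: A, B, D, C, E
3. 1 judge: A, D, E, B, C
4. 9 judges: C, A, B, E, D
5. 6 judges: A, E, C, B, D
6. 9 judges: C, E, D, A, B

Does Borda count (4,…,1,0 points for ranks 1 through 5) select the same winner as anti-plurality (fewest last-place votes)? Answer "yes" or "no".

yes

Borda — scores: E 70, B 31, D 46, C 93, A 100. Winner: A.
Anti-plurality — last-place votes: E 2, B 16, D 15, C 1, A 0. Winner: A.
The two methods agree.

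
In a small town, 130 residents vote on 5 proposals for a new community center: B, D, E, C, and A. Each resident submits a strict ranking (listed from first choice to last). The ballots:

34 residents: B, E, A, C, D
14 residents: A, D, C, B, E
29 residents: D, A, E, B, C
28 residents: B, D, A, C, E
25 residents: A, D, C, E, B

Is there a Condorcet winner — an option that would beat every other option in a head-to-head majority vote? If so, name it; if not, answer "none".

A vs B: 68–62 for A.
A vs D: 73–57 for A.
A vs E: 96–34 for A.
A vs C: 130–0 for A.
A beats every other option head-to-head.

A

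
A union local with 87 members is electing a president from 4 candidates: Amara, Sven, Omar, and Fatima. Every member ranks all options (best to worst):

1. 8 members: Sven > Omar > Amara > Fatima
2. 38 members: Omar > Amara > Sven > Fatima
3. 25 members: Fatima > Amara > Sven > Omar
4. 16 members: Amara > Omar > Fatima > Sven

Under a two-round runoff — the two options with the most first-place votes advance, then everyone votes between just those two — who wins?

Omar

Round 1 first-place votes: Amara 16, Sven 8, Omar 38, Fatima 25.
Omar and Fatima advance.
Runoff: Omar is preferred to Fatima by 62 voters; Fatima by 25.
Omar wins the runoff.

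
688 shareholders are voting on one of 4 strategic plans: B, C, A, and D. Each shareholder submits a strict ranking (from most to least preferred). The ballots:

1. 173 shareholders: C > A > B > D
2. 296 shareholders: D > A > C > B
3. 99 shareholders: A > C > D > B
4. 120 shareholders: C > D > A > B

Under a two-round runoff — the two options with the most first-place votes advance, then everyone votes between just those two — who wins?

Round 1 first-place votes: B 0, C 293, A 99, D 296.
D and C advance.
Runoff: D is preferred to C by 296 voters; C by 392.
C wins the runoff.

C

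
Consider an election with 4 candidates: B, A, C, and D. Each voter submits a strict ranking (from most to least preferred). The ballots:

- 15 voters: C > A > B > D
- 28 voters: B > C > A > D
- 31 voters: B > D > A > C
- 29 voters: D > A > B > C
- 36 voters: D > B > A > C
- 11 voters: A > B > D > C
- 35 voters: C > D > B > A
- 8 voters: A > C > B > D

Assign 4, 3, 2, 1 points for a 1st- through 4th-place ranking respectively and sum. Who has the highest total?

B

B: 15·2 + 28·4 + 31·4 + 29·2 + 36·3 + 11·3 + 35·2 + 8·2 = 551
A: 15·3 + 28·2 + 31·2 + 29·3 + 36·2 + 11·4 + 35·1 + 8·4 = 433
C: 15·4 + 28·3 + 31·1 + 29·1 + 36·1 + 11·1 + 35·4 + 8·3 = 415
D: 15·1 + 28·1 + 31·3 + 29·4 + 36·4 + 11·2 + 35·3 + 8·1 = 531
B has the highest Borda score (551).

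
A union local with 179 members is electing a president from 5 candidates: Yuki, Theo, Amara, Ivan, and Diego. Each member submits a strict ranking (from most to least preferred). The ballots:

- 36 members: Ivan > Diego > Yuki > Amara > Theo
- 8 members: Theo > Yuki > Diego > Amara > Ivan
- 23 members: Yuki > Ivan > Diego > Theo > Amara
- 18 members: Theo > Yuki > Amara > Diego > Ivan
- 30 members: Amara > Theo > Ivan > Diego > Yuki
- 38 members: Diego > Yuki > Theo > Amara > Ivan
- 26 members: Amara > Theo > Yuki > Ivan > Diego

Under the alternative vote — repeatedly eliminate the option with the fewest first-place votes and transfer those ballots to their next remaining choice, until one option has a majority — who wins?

Round 1: Yuki 23, Theo 26, Amara 56, Ivan 36, Diego 38. Eliminate Yuki.
Round 2: Theo 26, Amara 56, Ivan 59, Diego 38. Eliminate Theo.
Round 3: Amara 74, Ivan 59, Diego 46. Eliminate Diego.
Round 4: Amara 120, Ivan 59. Amara has a majority.

Amara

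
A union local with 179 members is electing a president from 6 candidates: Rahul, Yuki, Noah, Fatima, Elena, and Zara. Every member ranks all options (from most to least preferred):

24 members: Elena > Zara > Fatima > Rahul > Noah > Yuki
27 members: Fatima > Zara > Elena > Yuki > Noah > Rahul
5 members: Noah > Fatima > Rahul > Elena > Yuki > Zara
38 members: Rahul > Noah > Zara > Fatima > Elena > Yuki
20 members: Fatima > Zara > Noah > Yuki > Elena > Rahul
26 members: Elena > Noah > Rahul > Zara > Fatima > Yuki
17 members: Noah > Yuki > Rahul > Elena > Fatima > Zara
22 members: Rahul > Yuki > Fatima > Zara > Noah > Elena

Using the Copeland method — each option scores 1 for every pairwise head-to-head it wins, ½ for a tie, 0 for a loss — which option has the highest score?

Fatima

Rahul: beats Yuki, Fatima, and Zara; loses to Noah and Elena → score 3.
Yuki: loses to Rahul, Noah, Fatima, Elena, and Zara → score 0.
Noah: beats Rahul, Yuki, and Elena; loses to Fatima and Zara → score 3.
Fatima: beats Yuki, Noah, Elena, and Zara; loses to Rahul → score 4.
Elena: beats Rahul and Yuki; loses to Noah, Fatima, and Zara → score 2.
Zara: beats Yuki, Noah, and Elena; loses to Rahul and Fatima → score 3.
Fatima has the best pairwise record.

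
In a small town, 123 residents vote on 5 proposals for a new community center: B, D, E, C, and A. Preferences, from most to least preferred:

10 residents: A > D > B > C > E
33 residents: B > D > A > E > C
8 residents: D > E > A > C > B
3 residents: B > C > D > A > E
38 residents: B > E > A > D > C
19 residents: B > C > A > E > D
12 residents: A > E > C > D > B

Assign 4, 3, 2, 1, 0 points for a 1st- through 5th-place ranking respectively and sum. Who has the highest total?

B

B: 10·2 + 33·4 + 8·0 + 3·4 + 38·4 + 19·4 + 12·0 = 392
D: 10·3 + 33·3 + 8·4 + 3·2 + 38·1 + 19·0 + 12·1 = 217
E: 10·0 + 33·1 + 8·3 + 3·0 + 38·3 + 19·1 + 12·3 = 226
C: 10·1 + 33·0 + 8·1 + 3·3 + 38·0 + 19·3 + 12·2 = 108
A: 10·4 + 33·2 + 8·2 + 3·1 + 38·2 + 19·2 + 12·4 = 287
B has the highest Borda score (392).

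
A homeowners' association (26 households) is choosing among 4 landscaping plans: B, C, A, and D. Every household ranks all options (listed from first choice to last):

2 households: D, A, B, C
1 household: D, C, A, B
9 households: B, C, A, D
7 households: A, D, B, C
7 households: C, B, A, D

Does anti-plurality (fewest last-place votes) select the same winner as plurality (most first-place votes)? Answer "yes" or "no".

no

Anti-plurality — last-place votes: B 1, C 9, A 0, D 16. Winner: A.
Plurality — first-place votes: B 9, C 7, A 7, D 3. Winner: B.
The two methods disagree.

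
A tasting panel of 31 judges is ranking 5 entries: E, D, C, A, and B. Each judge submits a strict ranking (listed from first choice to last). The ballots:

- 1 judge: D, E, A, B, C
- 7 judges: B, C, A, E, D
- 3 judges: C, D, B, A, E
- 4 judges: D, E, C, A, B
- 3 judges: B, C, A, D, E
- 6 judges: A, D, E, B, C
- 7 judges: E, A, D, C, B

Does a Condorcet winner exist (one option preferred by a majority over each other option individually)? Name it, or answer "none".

Checking pairwise contests:
D beats E 17–14.
A beats D 23–8.
E beats C 18–13.
C beats A 17–14.
E beats B 18–13.
Every option loses at least one head-to-head, so there is no Condorcet winner.

none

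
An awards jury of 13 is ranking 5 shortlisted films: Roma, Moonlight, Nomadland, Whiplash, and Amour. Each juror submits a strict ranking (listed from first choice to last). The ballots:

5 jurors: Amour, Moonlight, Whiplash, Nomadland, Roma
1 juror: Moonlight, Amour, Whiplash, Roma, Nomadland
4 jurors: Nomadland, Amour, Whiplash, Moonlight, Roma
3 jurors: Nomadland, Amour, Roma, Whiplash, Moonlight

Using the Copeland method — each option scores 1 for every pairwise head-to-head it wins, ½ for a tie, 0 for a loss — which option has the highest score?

Nomadland

Roma: loses to Moonlight, Nomadland, Whiplash, and Amour → score 0.
Moonlight: beats Roma; loses to Nomadland, Whiplash, and Amour → score 1.
Nomadland: beats Roma, Moonlight, Whiplash, and Amour → score 4.
Whiplash: beats Roma and Moonlight; loses to Nomadland and Amour → score 2.
Amour: beats Roma, Moonlight, and Whiplash; loses to Nomadland → score 3.
Nomadland has the best pairwise record.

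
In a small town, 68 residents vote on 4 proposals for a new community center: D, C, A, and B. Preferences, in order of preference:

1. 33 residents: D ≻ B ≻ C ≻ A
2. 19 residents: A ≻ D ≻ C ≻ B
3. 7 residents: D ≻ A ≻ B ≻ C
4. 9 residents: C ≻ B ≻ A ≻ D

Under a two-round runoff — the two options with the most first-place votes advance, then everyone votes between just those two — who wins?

D

Round 1 first-place votes: D 40, C 9, A 19, B 0.
D and A advance.
Runoff: D is preferred to A by 40 voters; A by 28.
D wins the runoff.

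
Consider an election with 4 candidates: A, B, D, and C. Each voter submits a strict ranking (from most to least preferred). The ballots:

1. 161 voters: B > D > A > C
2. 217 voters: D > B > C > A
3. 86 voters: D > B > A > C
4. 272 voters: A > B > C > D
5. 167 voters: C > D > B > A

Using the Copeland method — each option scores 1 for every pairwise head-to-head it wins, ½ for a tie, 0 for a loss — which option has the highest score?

D

A: beats C; loses to B and D → score 1.
B: beats A and C; loses to D → score 2.
D: beats A, B, and C → score 3.
C: loses to A, B, and D → score 0.
D has the best pairwise record.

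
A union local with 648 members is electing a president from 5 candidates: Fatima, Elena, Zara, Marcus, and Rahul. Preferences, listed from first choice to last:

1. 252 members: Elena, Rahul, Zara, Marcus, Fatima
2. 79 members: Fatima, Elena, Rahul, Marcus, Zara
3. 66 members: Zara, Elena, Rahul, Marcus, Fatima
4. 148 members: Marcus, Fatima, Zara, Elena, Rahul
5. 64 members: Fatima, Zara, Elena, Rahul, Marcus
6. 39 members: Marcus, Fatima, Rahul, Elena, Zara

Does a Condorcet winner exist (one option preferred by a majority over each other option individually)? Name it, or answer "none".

none

Checking pairwise contests:
Marcus beats Fatima 505–143.
Fatima beats Elena 330–318.
Fatima beats Zara 330–318.
Elena beats Marcus 461–187.
Fatima beats Rahul 330–318.
Every option loses at least one head-to-head, so there is no Condorcet winner.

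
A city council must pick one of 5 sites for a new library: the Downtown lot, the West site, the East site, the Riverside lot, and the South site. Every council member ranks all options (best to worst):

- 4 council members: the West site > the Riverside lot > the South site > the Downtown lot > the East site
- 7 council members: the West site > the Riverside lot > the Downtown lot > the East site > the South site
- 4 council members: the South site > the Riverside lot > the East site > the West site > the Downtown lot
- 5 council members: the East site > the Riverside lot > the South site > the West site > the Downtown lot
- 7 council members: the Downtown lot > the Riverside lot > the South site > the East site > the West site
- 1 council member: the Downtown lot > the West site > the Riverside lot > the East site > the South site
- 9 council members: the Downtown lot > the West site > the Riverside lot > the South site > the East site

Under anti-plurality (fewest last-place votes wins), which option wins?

the Riverside lot

Last-place votes: the Downtown lot 9, the West site 7, the East site 13, the Riverside lot 0, the South site 8.
the Riverside lot is ranked last by the fewest voters, so the Riverside lot wins.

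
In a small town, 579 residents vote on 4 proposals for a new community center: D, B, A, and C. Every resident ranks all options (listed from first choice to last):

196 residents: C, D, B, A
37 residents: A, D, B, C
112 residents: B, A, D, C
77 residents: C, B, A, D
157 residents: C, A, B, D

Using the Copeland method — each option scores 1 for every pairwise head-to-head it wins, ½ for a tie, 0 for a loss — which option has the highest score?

C

D: loses to B, A, and C → score 0.
B: beats D and A; loses to C → score 2.
A: beats D; loses to B and C → score 1.
C: beats D, B, and A → score 3.
C has the best pairwise record.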